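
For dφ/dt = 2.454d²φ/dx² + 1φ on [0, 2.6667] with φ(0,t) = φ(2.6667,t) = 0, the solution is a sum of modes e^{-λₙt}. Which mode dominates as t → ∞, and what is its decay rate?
Eigenvalues: λₙ = 2.454n²π²/2.6667² - 1.
First three modes:
  n=1: λ₁ = 2.454π²/2.6667² - 1 ≈ 2.406
  n=2: λ₂ = 9.816π²/2.6667² - 1 ≈ 12.623
  n=3: λ₃ = 22.086π²/2.6667² - 1 ≈ 29.653
Since 2.454π²/2.6667² ≈ 3.406 > 1, all λₙ > 0.
The n=1 mode decays slowest → dominates as t → ∞.
Asymptotic: φ ~ c₁ sin(πx/2.6667) e^{-λ₁t} with decay rate λ₁ ≈ 2.406.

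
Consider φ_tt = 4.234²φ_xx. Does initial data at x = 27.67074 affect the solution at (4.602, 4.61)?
No. The domain of dependence is [-14.91674, 24.12074], and 27.67074 is outside this interval.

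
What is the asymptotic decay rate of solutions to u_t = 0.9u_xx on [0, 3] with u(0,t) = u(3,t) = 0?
Eigenvalues: λₙ = 0.9n²π²/3².
First three modes:
  n=1: λ₁ = 0.9π²/3² ≈ 0.987
  n=2: λ₂ = 3.6π²/3² ≈ 3.948 (4× faster decay)
  n=3: λ₃ = 8.1π²/3² ≈ 8.883 (9× faster decay)
As t → ∞, higher modes decay exponentially faster. The n=1 mode dominates: u ~ c₁ sin(πx/3) e^{-λ₁t}.
Decay rate: λ₁ = 0.9π²/3² ≈ 0.987.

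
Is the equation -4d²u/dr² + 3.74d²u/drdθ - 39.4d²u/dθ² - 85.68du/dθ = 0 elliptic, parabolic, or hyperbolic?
Computing B² - 4AC with A = -4, B = 3.74, C = -39.4: discriminant = -616.4124 (negative). Answer: elliptic.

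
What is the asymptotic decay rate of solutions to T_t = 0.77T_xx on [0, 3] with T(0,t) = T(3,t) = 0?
Eigenvalues: λₙ = 0.77n²π²/3².
First three modes:
  n=1: λ₁ = 0.77π²/3² ≈ 0.844
  n=2: λ₂ = 3.08π²/3² ≈ 3.378 (4× faster decay)
  n=3: λ₃ = 6.93π²/3² ≈ 7.6 (9× faster decay)
As t → ∞, higher modes decay exponentially faster. The n=1 mode dominates: T ~ c₁ sin(πx/3) e^{-λ₁t}.
Decay rate: λ₁ = 0.77π²/3² ≈ 0.844.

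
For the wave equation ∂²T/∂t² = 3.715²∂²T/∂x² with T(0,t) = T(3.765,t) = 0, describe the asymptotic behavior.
T oscillates (no decay). Energy is conserved; the solution oscillates indefinitely as standing waves.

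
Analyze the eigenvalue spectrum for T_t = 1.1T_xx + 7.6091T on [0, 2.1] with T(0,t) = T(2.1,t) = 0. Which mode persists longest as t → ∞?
Eigenvalues: λₙ = 1.1n²π²/2.1² - 7.6091.
First three modes:
  n=1: λ₁ = 1.1π²/2.1² - 7.6091 ≈ -5.147
  n=2: λ₂ = 4.4π²/2.1² - 7.6091 ≈ 2.238
  n=3: λ₃ = 9.9π²/2.1² - 7.6091 ≈ 14.547
Since 1.1π²/2.1² ≈ 2.462 < 7.6091, λ₁ < 0.
The n=1 mode grows fastest (−λₙ is largest for n=1) → dominates.
Asymptotic: T ~ c₁ sin(πx/2.1) e^{5.147t} (exponential growth at rate −λ₁ ≈ 5.147).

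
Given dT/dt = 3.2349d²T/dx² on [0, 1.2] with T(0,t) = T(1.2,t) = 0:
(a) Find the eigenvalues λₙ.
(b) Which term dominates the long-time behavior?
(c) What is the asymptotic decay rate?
Eigenvalues: λₙ = 3.2349n²π²/1.2².
First three modes:
  n=1: λ₁ = 3.2349π²/1.2² ≈ 22.172
  n=2: λ₂ = 12.9396π²/1.2² ≈ 88.687 (4× faster decay)
  n=3: λ₃ = 29.1141π²/1.2² ≈ 199.545 (9× faster decay)
As t → ∞, higher modes decay exponentially faster. The n=1 mode dominates: T ~ c₁ sin(πx/1.2) e^{-λ₁t}.
Decay rate: λ₁ = 3.2349π²/1.2² ≈ 22.172.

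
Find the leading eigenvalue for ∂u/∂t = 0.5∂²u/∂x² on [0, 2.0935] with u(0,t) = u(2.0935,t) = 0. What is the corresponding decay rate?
Eigenvalues: λₙ = 0.5n²π²/2.0935².
First three modes:
  n=1: λ₁ = 0.5π²/2.0935² ≈ 1.126
  n=2: λ₂ = 2π²/2.0935² ≈ 4.504 (4× faster decay)
  n=3: λ₃ = 4.5π²/2.0935² ≈ 10.134 (9× faster decay)
As t → ∞, higher modes decay exponentially faster. The n=1 mode dominates: u ~ c₁ sin(πx/2.0935) e^{-λ₁t}.
Decay rate: λ₁ = 0.5π²/2.0935² ≈ 1.126.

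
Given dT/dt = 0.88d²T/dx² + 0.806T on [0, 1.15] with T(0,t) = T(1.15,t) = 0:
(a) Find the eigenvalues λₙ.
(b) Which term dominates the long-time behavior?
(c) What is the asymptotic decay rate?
Eigenvalues: λₙ = 0.88n²π²/1.15² - 0.806.
First three modes:
  n=1: λ₁ = 0.88π²/1.15² - 0.806 ≈ 5.761
  n=2: λ₂ = 3.52π²/1.15² - 0.806 ≈ 25.463
  n=3: λ₃ = 7.92π²/1.15² - 0.806 ≈ 58.3
Since 0.88π²/1.15² ≈ 6.567 > 0.806, all λₙ > 0.
The n=1 mode decays slowest → dominates as t → ∞.
Asymptotic: T ~ c₁ sin(πx/1.15) e^{-λ₁t} with decay rate λ₁ ≈ 5.761.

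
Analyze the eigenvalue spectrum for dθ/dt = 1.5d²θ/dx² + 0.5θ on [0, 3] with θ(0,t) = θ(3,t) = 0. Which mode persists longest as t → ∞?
Eigenvalues: λₙ = 1.5n²π²/3² - 0.5.
First three modes:
  n=1: λ₁ = 1.5π²/3² - 0.5 ≈ 1.145
  n=2: λ₂ = 6π²/3² - 0.5 ≈ 6.08
  n=3: λ₃ = 13.5π²/3² - 0.5 ≈ 14.304
Since 1.5π²/3² ≈ 1.645 > 0.5, all λₙ > 0.
The n=1 mode decays slowest → dominates as t → ∞.
Asymptotic: θ ~ c₁ sin(πx/3) e^{-λ₁t} with decay rate λ₁ ≈ 1.145.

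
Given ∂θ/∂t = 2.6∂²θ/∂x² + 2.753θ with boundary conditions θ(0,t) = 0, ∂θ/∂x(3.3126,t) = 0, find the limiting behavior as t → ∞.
θ grows unboundedly. Reaction dominates diffusion (r=2.753 > κπ²/(4L²)≈0.58); solution grows exponentially.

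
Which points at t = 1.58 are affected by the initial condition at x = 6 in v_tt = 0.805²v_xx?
Domain of influence: [4.7281, 7.2719]. Data at x = 6 spreads outward at speed 0.805.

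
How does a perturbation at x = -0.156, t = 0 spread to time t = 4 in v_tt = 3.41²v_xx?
Domain of influence: [-13.796, 13.484]. Data at x = -0.156 spreads outward at speed 3.41.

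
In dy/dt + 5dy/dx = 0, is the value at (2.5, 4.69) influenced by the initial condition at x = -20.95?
Yes. The characteristic through (2.5, 4.69) passes through x = -20.95.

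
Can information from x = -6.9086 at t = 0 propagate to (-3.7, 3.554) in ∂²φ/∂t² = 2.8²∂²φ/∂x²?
Yes. The domain of dependence is [-13.6512, 6.2512], and -6.9086 ∈ [-13.6512, 6.2512].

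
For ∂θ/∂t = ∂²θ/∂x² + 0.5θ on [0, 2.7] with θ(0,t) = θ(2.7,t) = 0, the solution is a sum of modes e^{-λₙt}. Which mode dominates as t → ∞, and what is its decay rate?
Eigenvalues: λₙ = n²π²/2.7² - 0.5.
First three modes:
  n=1: λ₁ = π²/2.7² - 0.5 ≈ 0.854
  n=2: λ₂ = 4π²/2.7² - 0.5 ≈ 4.915
  n=3: λ₃ = 9π²/2.7² - 0.5 ≈ 11.685
Since π²/2.7² ≈ 1.354 > 0.5, all λₙ > 0.
The n=1 mode decays slowest → dominates as t → ∞.
Asymptotic: θ ~ c₁ sin(πx/2.7) e^{-λ₁t} with decay rate λ₁ ≈ 0.854.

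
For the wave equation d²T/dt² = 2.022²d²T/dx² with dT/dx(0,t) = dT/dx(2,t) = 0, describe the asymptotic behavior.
T oscillates about a mean that drifts linearly in t (generically unbounded; no decay). There is no damping, so the nonconstant modes persist as standing waves (energy conserved, no decay). But with Neumann conditions at both ends the constant mode has eigenvalue 0: the spatial mean M(t) of T satisfies M'' = 0, so M(t) = M(0) + M'(0)·t. Unless the initial velocity has zero mean (∫T_t(x,0)dx = 0), the solution grows linearly in t (unbounded, though not exponentially); if it does have zero mean, the solution stays bounded and simply oscillates.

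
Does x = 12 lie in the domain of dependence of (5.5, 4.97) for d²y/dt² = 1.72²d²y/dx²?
Yes. The domain of dependence is [-3.0484, 14.0484], and 12 ∈ [-3.0484, 14.0484].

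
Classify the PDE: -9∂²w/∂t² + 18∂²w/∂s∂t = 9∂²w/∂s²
Rewriting in standard form: -9∂²w/∂s² + 18∂²w/∂s∂t - 9∂²w/∂t² = 0. A = -9, B = 18, C = -9. Discriminant B² - 4AC = 0. Since 0 = 0, parabolic.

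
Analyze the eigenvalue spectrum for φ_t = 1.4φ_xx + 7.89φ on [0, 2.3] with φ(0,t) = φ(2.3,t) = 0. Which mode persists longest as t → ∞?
Eigenvalues: λₙ = 1.4n²π²/2.3² - 7.89.
First three modes:
  n=1: λ₁ = 1.4π²/2.3² - 7.89 ≈ -5.278
  n=2: λ₂ = 5.6π²/2.3² - 7.89 ≈ 2.558
  n=3: λ₃ = 12.6π²/2.3² - 7.89 ≈ 15.618
Since 1.4π²/2.3² ≈ 2.612 < 7.89, λ₁ < 0.
The n=1 mode grows fastest (−λₙ is largest for n=1) → dominates.
Asymptotic: φ ~ c₁ sin(πx/2.3) e^{5.278t} (exponential growth at rate −λ₁ ≈ 5.278).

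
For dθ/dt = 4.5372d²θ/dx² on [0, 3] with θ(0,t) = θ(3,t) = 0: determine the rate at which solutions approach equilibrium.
Eigenvalues: λₙ = 4.5372n²π²/3².
First three modes:
  n=1: λ₁ = 4.5372π²/3² ≈ 4.976
  n=2: λ₂ = 18.1488π²/3² ≈ 19.902 (4× faster decay)
  n=3: λ₃ = 40.8348π²/3² ≈ 44.78 (9× faster decay)
As t → ∞, higher modes decay exponentially faster. The n=1 mode dominates: θ ~ c₁ sin(πx/3) e^{-λ₁t}.
Decay rate: λ₁ = 4.5372π²/3² ≈ 4.976.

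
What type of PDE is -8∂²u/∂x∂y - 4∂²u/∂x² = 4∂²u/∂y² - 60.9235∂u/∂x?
Rewriting in standard form: -4∂²u/∂x² - 8∂²u/∂x∂y - 4∂²u/∂y² + 60.9235∂u/∂x = 0. With A = -4, B = -8, C = -4, the discriminant is 0. This is a parabolic PDE.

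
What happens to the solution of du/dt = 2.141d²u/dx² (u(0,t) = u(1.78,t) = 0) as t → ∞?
u → 0. Heat diffuses out through both boundaries.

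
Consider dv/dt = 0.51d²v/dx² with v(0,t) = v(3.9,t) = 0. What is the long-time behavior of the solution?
As t → ∞, v → 0. Heat diffuses out through both boundaries.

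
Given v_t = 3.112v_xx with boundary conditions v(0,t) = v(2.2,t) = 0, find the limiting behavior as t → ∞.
v → 0. Heat diffuses out through both boundaries.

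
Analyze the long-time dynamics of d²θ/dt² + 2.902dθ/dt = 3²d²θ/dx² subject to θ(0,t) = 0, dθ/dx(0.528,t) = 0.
Long-time behavior: θ → 0. Damping (γ=2.902) dissipates energy; oscillations decay exponentially.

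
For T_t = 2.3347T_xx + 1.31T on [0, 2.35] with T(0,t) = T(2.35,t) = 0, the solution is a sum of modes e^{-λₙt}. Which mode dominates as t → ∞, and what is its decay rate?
Eigenvalues: λₙ = 2.3347n²π²/2.35² - 1.31.
First three modes:
  n=1: λ₁ = 2.3347π²/2.35² - 1.31 ≈ 2.862
  n=2: λ₂ = 9.3388π²/2.35² - 1.31 ≈ 15.38
  n=3: λ₃ = 21.0123π²/2.35² - 1.31 ≈ 36.242
Since 2.3347π²/2.35² ≈ 4.172 > 1.31, all λₙ > 0.
The n=1 mode decays slowest → dominates as t → ∞.
Asymptotic: T ~ c₁ sin(πx/2.35) e^{-λ₁t} with decay rate λ₁ ≈ 2.862.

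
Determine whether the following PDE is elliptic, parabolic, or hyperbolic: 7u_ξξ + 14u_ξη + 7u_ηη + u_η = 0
Coefficients: A = 7, B = 14, C = 7. B² - 4AC = 0, which is zero, so the equation is parabolic.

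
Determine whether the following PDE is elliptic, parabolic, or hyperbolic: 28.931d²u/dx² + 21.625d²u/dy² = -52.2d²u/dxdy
Rewriting in standard form: 28.931d²u/dx² + 52.2d²u/dxdy + 21.625d²u/dy² = 0. Coefficients: A = 28.931, B = 52.2, C = 21.625. B² - 4AC = 222.3085, which is positive, so the equation is hyperbolic.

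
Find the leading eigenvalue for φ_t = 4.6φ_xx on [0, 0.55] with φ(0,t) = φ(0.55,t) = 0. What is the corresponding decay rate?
Eigenvalues: λₙ = 4.6n²π²/0.55².
First three modes:
  n=1: λ₁ = 4.6π²/0.55² ≈ 150.083
  n=2: λ₂ = 18.4π²/0.55² ≈ 600.333 (4× faster decay)
  n=3: λ₃ = 41.4π²/0.55² ≈ 1350.749 (9× faster decay)
As t → ∞, higher modes decay exponentially faster. The n=1 mode dominates: φ ~ c₁ sin(πx/0.55) e^{-λ₁t}.
Decay rate: λ₁ = 4.6π²/0.55² ≈ 150.083.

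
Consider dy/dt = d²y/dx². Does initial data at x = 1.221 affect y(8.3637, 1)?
Yes, for any finite x. The heat equation has infinite propagation speed, so all initial data affects all points at any t > 0.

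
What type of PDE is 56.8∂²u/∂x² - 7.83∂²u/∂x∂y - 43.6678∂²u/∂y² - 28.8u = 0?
With A = 56.8, B = -7.83, C = -43.6678, the discriminant is 9982.63306. This is a hyperbolic PDE.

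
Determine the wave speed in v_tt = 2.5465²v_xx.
Speed = 2.5465. Information travels along characteristics x = x₀ ± 2.5465t.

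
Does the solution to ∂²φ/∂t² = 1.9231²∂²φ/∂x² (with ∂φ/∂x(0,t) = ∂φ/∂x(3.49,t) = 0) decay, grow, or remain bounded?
φ oscillates about a mean that drifts linearly in t (generically unbounded; no decay). There is no damping, so the nonconstant modes persist as standing waves (energy conserved, no decay). But with Neumann conditions at both ends the constant mode has eigenvalue 0: the spatial mean M(t) of φ satisfies M'' = 0, so M(t) = M(0) + M'(0)·t. Unless the initial velocity has zero mean (∫φ_t(x,0)dx = 0), the solution grows linearly in t (unbounded, though not exponentially); if it does have zero mean, the solution stays bounded and simply oscillates.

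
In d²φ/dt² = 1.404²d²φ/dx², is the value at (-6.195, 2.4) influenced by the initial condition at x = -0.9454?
No. The domain of dependence is [-9.5646, -2.8254], and -0.9454 is outside this interval.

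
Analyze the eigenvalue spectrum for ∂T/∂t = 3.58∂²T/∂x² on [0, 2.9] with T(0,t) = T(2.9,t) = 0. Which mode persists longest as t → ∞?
Eigenvalues: λₙ = 3.58n²π²/2.9².
First three modes:
  n=1: λ₁ = 3.58π²/2.9² ≈ 4.201
  n=2: λ₂ = 14.32π²/2.9² ≈ 16.805 (4× faster decay)
  n=3: λ₃ = 32.22π²/2.9² ≈ 37.812 (9× faster decay)
As t → ∞, higher modes decay exponentially faster. The n=1 mode dominates: T ~ c₁ sin(πx/2.9) e^{-λ₁t}.
Decay rate: λ₁ = 3.58π²/2.9² ≈ 4.201.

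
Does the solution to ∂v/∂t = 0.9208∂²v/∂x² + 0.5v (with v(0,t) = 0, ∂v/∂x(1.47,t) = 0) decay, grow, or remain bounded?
v → 0. Diffusion dominates reaction (r=0.5 < κπ²/(4L²)≈1.05); solution decays.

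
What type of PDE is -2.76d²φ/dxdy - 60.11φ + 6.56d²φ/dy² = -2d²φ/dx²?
Rewriting in standard form: 2d²φ/dx² - 2.76d²φ/dxdy + 6.56d²φ/dy² - 60.11φ = 0. With A = 2, B = -2.76, C = 6.56, the discriminant is -44.8624. This is an elliptic PDE.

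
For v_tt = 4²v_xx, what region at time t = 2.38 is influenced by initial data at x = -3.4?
Domain of influence: [-12.92, 6.12]. Data at x = -3.4 spreads outward at speed 4.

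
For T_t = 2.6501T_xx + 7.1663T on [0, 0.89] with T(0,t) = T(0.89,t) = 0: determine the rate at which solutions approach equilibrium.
Eigenvalues: λₙ = 2.6501n²π²/0.89² - 7.1663.
First three modes:
  n=1: λ₁ = 2.6501π²/0.89² - 7.1663 ≈ 25.854
  n=2: λ₂ = 10.6004π²/0.89² - 7.1663 ≈ 124.915
  n=3: λ₃ = 23.8509π²/0.89² - 7.1663 ≈ 290.017
Since 2.6501π²/0.89² ≈ 33.02 > 7.1663, all λₙ > 0.
The n=1 mode decays slowest → dominates as t → ∞.
Asymptotic: T ~ c₁ sin(πx/0.89) e^{-λ₁t} with decay rate λ₁ ≈ 25.854.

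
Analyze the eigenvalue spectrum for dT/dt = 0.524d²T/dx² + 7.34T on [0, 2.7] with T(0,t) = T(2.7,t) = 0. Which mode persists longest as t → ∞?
Eigenvalues: λₙ = 0.524n²π²/2.7² - 7.34.
First three modes:
  n=1: λ₁ = 0.524π²/2.7² - 7.34 ≈ -6.631
  n=2: λ₂ = 2.096π²/2.7² - 7.34 ≈ -4.502
  n=3: λ₃ = 4.716π²/2.7² - 7.34 ≈ -0.955
Since 0.524π²/2.7² ≈ 0.709 < 7.34, λ₁ < 0.
The n=1 mode grows fastest (−λₙ is largest for n=1) → dominates.
Asymptotic: T ~ c₁ sin(πx/2.7) e^{6.631t} (exponential growth at rate −λ₁ ≈ 6.631).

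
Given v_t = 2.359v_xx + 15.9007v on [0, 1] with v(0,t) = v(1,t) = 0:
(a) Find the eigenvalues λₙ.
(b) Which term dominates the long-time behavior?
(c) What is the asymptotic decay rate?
Eigenvalues: λₙ = 2.359n²π²/1² - 15.9007.
First three modes:
  n=1: λ₁ = 2.359π² - 15.9007 ≈ 7.382
  n=2: λ₂ = 9.436π² - 15.9007 ≈ 77.229
  n=3: λ₃ = 21.231π² - 15.9007 ≈ 193.641
Since 2.359π² ≈ 23.282 > 15.9007, all λₙ > 0.
The n=1 mode decays slowest → dominates as t → ∞.
Asymptotic: v ~ c₁ sin(πx/1) e^{-λ₁t} with decay rate λ₁ ≈ 7.382.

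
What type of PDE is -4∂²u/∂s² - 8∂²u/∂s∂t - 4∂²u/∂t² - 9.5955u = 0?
With A = -4, B = -8, C = -4, the discriminant is 0. This is a parabolic PDE.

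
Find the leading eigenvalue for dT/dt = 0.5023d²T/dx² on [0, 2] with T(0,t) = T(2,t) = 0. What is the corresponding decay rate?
Eigenvalues: λₙ = 0.5023n²π²/2².
First three modes:
  n=1: λ₁ = 0.5023π²/2² ≈ 1.239
  n=2: λ₂ = 2.0092π²/2² ≈ 4.958 (4× faster decay)
  n=3: λ₃ = 4.5207π²/2² ≈ 11.154 (9× faster decay)
As t → ∞, higher modes decay exponentially faster. The n=1 mode dominates: T ~ c₁ sin(πx/2) e^{-λ₁t}.
Decay rate: λ₁ = 0.5023π²/2² ≈ 1.239.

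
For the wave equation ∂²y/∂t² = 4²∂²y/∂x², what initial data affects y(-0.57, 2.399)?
Domain of dependence: [-10.166, 9.026]. Signals travel at speed 4, so data within |x - -0.57| ≤ 4·2.399 = 9.596 can reach the point.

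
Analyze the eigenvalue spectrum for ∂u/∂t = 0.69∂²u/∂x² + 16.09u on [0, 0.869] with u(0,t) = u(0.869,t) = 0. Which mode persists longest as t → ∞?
Eigenvalues: λₙ = 0.69n²π²/0.869² - 16.09.
First three modes:
  n=1: λ₁ = 0.69π²/0.869² - 16.09 ≈ -7.072
  n=2: λ₂ = 2.76π²/0.869² - 16.09 ≈ 19.982
  n=3: λ₃ = 6.21π²/0.869² - 16.09 ≈ 65.072
Since 0.69π²/0.869² ≈ 9.018 < 16.09, λ₁ < 0.
The n=1 mode grows fastest (−λₙ is largest for n=1) → dominates.
Asymptotic: u ~ c₁ sin(πx/0.869) e^{7.072t} (exponential growth at rate −λ₁ ≈ 7.072).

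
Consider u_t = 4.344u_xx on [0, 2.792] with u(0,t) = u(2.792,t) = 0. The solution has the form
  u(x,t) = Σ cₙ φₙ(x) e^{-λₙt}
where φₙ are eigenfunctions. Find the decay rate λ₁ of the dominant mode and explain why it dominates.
Eigenvalues: λₙ = 4.344n²π²/2.792².
First three modes:
  n=1: λ₁ = 4.344π²/2.792² ≈ 5.5
  n=2: λ₂ = 17.376π²/2.792² ≈ 22 (4× faster decay)
  n=3: λ₃ = 39.096π²/2.792² ≈ 49.5 (9× faster decay)
As t → ∞, higher modes decay exponentially faster. The n=1 mode dominates: u ~ c₁ sin(πx/2.792) e^{-λ₁t}.
Decay rate: λ₁ = 4.344π²/2.792² ≈ 5.5.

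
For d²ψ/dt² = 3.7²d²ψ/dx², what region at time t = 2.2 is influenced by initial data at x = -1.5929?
Domain of influence: [-9.7329, 6.5471]. Data at x = -1.5929 spreads outward at speed 3.7.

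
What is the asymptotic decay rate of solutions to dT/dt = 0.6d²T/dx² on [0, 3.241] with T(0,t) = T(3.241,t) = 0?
Eigenvalues: λₙ = 0.6n²π²/3.241².
First three modes:
  n=1: λ₁ = 0.6π²/3.241² ≈ 0.564
  n=2: λ₂ = 2.4π²/3.241² ≈ 2.255 (4× faster decay)
  n=3: λ₃ = 5.4π²/3.241² ≈ 5.074 (9× faster decay)
As t → ∞, higher modes decay exponentially faster. The n=1 mode dominates: T ~ c₁ sin(πx/3.241) e^{-λ₁t}.
Decay rate: λ₁ = 0.6π²/3.241² ≈ 0.564.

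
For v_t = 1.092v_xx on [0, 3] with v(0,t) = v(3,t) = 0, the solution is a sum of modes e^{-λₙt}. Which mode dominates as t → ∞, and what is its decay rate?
Eigenvalues: λₙ = 1.092n²π²/3².
First three modes:
  n=1: λ₁ = 1.092π²/3² ≈ 1.198
  n=2: λ₂ = 4.368π²/3² ≈ 4.79 (4× faster decay)
  n=3: λ₃ = 9.828π²/3² ≈ 10.778 (9× faster decay)
As t → ∞, higher modes decay exponentially faster. The n=1 mode dominates: v ~ c₁ sin(πx/3) e^{-λ₁t}.
Decay rate: λ₁ = 1.092π²/3² ≈ 1.198.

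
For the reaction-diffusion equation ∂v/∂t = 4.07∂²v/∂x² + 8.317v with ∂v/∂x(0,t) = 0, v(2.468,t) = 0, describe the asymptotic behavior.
v grows unboundedly. Reaction dominates diffusion (r=8.317 > κπ²/(4L²)≈1.65); solution grows exponentially.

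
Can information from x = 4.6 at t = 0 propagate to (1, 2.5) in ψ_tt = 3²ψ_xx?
Yes. The domain of dependence is [-6.5, 8.5], and 4.6 ∈ [-6.5, 8.5].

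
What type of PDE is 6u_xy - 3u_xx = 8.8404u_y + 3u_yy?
Rewriting in standard form: -3u_xx + 6u_xy - 3u_yy - 8.8404u_y = 0. With A = -3, B = 6, C = -3, the discriminant is 0. This is a parabolic PDE.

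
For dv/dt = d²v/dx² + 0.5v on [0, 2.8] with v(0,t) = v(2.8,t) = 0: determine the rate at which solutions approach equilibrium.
Eigenvalues: λₙ = n²π²/2.8² - 0.5.
First three modes:
  n=1: λ₁ = π²/2.8² - 0.5 ≈ 0.759
  n=2: λ₂ = 4π²/2.8² - 0.5 ≈ 4.536
  n=3: λ₃ = 9π²/2.8² - 0.5 ≈ 10.83
Since π²/2.8² ≈ 1.259 > 0.5, all λₙ > 0.
The n=1 mode decays slowest → dominates as t → ∞.
Asymptotic: v ~ c₁ sin(πx/2.8) e^{-λ₁t} with decay rate λ₁ ≈ 0.759.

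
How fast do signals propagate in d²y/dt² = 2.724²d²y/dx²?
Speed = 2.724. Information travels along characteristics x = x₀ ± 2.724t.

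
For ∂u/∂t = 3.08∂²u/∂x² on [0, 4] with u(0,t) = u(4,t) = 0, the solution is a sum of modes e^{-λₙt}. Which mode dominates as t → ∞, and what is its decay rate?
Eigenvalues: λₙ = 3.08n²π²/4².
First three modes:
  n=1: λ₁ = 3.08π²/4² ≈ 1.9
  n=2: λ₂ = 12.32π²/4² ≈ 7.6 (4× faster decay)
  n=3: λ₃ = 27.72π²/4² ≈ 17.099 (9× faster decay)
As t → ∞, higher modes decay exponentially faster. The n=1 mode dominates: u ~ c₁ sin(πx/4) e^{-λ₁t}.
Decay rate: λ₁ = 3.08π²/4² ≈ 1.9.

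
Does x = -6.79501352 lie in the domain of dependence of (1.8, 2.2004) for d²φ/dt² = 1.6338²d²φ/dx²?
No. The domain of dependence is [-1.79501352, 5.39501352], and -6.79501352 is outside this interval.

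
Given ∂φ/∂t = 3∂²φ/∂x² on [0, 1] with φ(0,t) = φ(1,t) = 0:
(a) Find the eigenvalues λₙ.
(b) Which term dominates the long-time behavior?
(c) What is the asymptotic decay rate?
Eigenvalues: λₙ = 3n²π².
First three modes:
  n=1: λ₁ = 3π² ≈ 29.609
  n=2: λ₂ = 12π² ≈ 118.435 (4× faster decay)
  n=3: λ₃ = 27π² ≈ 266.479 (9× faster decay)
As t → ∞, higher modes decay exponentially faster. The n=1 mode dominates: φ ~ c₁ sin(πx) e^{-λ₁t}.
Decay rate: λ₁ = 3π² ≈ 29.609.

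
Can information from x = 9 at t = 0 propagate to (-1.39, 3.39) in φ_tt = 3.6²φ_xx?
Yes. The domain of dependence is [-13.594, 10.814], and 9 ∈ [-13.594, 10.814].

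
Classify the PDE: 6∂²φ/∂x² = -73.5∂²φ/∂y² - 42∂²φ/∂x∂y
Rewriting in standard form: 6∂²φ/∂x² + 42∂²φ/∂x∂y + 73.5∂²φ/∂y² = 0. A = 6, B = 42, C = 73.5. Discriminant B² - 4AC = 0. Since 0 = 0, parabolic.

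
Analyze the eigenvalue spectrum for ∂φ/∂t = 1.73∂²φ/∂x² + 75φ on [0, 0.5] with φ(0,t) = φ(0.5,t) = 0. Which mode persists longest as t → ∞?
Eigenvalues: λₙ = 1.73n²π²/0.5² - 75.
First three modes:
  n=1: λ₁ = 1.73π²/0.5² - 75 ≈ -6.702
  n=2: λ₂ = 6.92π²/0.5² - 75 ≈ 198.191
  n=3: λ₃ = 15.57π²/0.5² - 75 ≈ 539.679
Since 1.73π²/0.5² ≈ 68.298 < 75, λ₁ < 0.
The n=1 mode grows fastest (−λₙ is largest for n=1) → dominates.
Asymptotic: φ ~ c₁ sin(πx/0.5) e^{6.702t} (exponential growth at rate −λ₁ ≈ 6.702).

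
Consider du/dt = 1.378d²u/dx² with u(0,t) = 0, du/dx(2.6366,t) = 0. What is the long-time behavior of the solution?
As t → ∞, u → 0. Heat escapes through the Dirichlet boundary.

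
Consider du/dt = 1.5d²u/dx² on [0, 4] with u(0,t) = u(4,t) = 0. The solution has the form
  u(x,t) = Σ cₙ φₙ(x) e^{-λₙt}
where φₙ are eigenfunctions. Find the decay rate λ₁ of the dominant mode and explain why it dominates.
Eigenvalues: λₙ = 1.5n²π²/4².
First three modes:
  n=1: λ₁ = 1.5π²/4² ≈ 0.925
  n=2: λ₂ = 6π²/4² ≈ 3.701 (4× faster decay)
  n=3: λ₃ = 13.5π²/4² ≈ 8.327 (9× faster decay)
As t → ∞, higher modes decay exponentially faster. The n=1 mode dominates: u ~ c₁ sin(πx/4) e^{-λ₁t}.
Decay rate: λ₁ = 1.5π²/4² ≈ 0.925.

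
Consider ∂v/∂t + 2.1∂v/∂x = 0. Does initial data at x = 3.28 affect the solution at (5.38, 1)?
Yes. The characteristic through (5.38, 1) passes through x = 3.28.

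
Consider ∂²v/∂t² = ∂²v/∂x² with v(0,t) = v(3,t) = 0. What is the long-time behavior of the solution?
As t → ∞, v oscillates (no decay). Energy is conserved; the solution oscillates indefinitely as standing waves.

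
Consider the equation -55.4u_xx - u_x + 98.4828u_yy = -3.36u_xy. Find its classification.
Rewriting in standard form: -55.4u_xx + 3.36u_xy + 98.4828u_yy - u_x = 0. Hyperbolic. (A = -55.4, B = 3.36, C = 98.4828 gives B² - 4AC = 21835.07808.)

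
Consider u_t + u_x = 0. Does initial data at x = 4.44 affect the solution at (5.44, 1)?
Yes. The characteristic through (5.44, 1) passes through x = 4.44.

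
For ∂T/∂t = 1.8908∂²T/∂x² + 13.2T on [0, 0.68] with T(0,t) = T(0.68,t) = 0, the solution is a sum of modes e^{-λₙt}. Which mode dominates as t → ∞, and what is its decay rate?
Eigenvalues: λₙ = 1.8908n²π²/0.68² - 13.2.
First three modes:
  n=1: λ₁ = 1.8908π²/0.68² - 13.2 ≈ 27.158
  n=2: λ₂ = 7.5632π²/0.68² - 13.2 ≈ 148.231
  n=3: λ₃ = 17.0172π²/0.68² - 13.2 ≈ 350.02
Since 1.8908π²/0.68² ≈ 40.358 > 13.2, all λₙ > 0.
The n=1 mode decays slowest → dominates as t → ∞.
Asymptotic: T ~ c₁ sin(πx/0.68) e^{-λ₁t} with decay rate λ₁ ≈ 27.158.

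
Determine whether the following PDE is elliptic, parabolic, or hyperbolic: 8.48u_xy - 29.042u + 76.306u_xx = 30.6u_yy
Rewriting in standard form: 76.306u_xx + 8.48u_xy - 30.6u_yy - 29.042u = 0. Coefficients: A = 76.306, B = 8.48, C = -30.6. B² - 4AC = 9411.7648, which is positive, so the equation is hyperbolic.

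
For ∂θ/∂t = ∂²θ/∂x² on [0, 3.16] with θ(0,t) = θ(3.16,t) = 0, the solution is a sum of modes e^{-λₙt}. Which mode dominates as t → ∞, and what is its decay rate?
Eigenvalues: λₙ = n²π²/3.16².
First three modes:
  n=1: λ₁ = π²/3.16² ≈ 0.988
  n=2: λ₂ = 4π²/3.16² ≈ 3.954 (4× faster decay)
  n=3: λ₃ = 9π²/3.16² ≈ 8.895 (9× faster decay)
As t → ∞, higher modes decay exponentially faster. The n=1 mode dominates: θ ~ c₁ sin(πx/3.16) e^{-λ₁t}.
Decay rate: λ₁ = π²/3.16² ≈ 0.988.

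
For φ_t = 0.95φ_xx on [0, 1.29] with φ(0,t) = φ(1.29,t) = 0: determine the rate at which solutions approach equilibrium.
Eigenvalues: λₙ = 0.95n²π²/1.29².
First three modes:
  n=1: λ₁ = 0.95π²/1.29² ≈ 5.634
  n=2: λ₂ = 3.8π²/1.29² ≈ 22.537 (4× faster decay)
  n=3: λ₃ = 8.55π²/1.29² ≈ 50.709 (9× faster decay)
As t → ∞, higher modes decay exponentially faster. The n=1 mode dominates: φ ~ c₁ sin(πx/1.29) e^{-λ₁t}.
Decay rate: λ₁ = 0.95π²/1.29² ≈ 5.634.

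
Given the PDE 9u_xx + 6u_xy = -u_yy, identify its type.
Rewriting in standard form: 9u_xx + 6u_xy + u_yy = 0. The second-order coefficients are A = 9, B = 6, C = 1. Since B² - 4AC = 0 = 0, this is a parabolic PDE.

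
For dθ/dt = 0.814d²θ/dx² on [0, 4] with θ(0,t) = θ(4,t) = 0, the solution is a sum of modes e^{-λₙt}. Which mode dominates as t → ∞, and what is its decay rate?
Eigenvalues: λₙ = 0.814n²π²/4².
First three modes:
  n=1: λ₁ = 0.814π²/4² ≈ 0.502
  n=2: λ₂ = 3.256π²/4² ≈ 2.008 (4× faster decay)
  n=3: λ₃ = 7.326π²/4² ≈ 4.519 (9× faster decay)
As t → ∞, higher modes decay exponentially faster. The n=1 mode dominates: θ ~ c₁ sin(πx/4) e^{-λ₁t}.
Decay rate: λ₁ = 0.814π²/4² ≈ 0.502.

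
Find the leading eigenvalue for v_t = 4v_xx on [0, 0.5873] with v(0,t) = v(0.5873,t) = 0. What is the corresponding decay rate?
Eigenvalues: λₙ = 4n²π²/0.5873².
First three modes:
  n=1: λ₁ = 4π²/0.5873² ≈ 114.456
  n=2: λ₂ = 16π²/0.5873² ≈ 457.825 (4× faster decay)
  n=3: λ₃ = 36π²/0.5873² ≈ 1030.107 (9× faster decay)
As t → ∞, higher modes decay exponentially faster. The n=1 mode dominates: v ~ c₁ sin(πx/0.5873) e^{-λ₁t}.
Decay rate: λ₁ = 4π²/0.5873² ≈ 114.456.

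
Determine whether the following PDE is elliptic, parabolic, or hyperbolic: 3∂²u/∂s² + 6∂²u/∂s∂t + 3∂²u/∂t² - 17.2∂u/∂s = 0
Coefficients: A = 3, B = 6, C = 3. B² - 4AC = 0, which is zero, so the equation is parabolic.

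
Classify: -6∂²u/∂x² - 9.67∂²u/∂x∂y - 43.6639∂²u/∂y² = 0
Elliptic (discriminant = -954.4247).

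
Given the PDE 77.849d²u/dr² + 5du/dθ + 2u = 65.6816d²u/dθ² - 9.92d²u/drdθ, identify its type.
Rewriting in standard form: 77.849d²u/dr² + 9.92d²u/drdθ - 65.6816d²u/dθ² + 5du/dθ + 2u = 0. The second-order coefficients are A = 77.849, B = 9.92, C = -65.6816. Since B² - 4AC = 20551.3939136 > 0, this is a hyperbolic PDE.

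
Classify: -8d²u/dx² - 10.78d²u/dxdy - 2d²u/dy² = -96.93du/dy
Rewriting in standard form: -8d²u/dx² - 10.78d²u/dxdy - 2d²u/dy² + 96.93du/dy = 0. Hyperbolic (discriminant = 52.2084).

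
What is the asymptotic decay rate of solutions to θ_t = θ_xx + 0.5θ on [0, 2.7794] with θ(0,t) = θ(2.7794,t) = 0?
Eigenvalues: λₙ = n²π²/2.7794² - 0.5.
First three modes:
  n=1: λ₁ = π²/2.7794² - 0.5 ≈ 0.778
  n=2: λ₂ = 4π²/2.7794² - 0.5 ≈ 4.61
  n=3: λ₃ = 9π²/2.7794² - 0.5 ≈ 10.998
Since π²/2.7794² ≈ 1.278 > 0.5, all λₙ > 0.
The n=1 mode decays slowest → dominates as t → ∞.
Asymptotic: θ ~ c₁ sin(πx/2.7794) e^{-λ₁t} with decay rate λ₁ ≈ 0.778.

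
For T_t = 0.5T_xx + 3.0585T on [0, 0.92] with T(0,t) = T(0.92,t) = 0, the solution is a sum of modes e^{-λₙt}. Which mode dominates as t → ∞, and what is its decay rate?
Eigenvalues: λₙ = 0.5n²π²/0.92² - 3.0585.
First three modes:
  n=1: λ₁ = 0.5π²/0.92² - 3.0585 ≈ 2.772
  n=2: λ₂ = 2π²/0.92² - 3.0585 ≈ 20.263
  n=3: λ₃ = 4.5π²/0.92² - 3.0585 ≈ 49.415
Since 0.5π²/0.92² ≈ 5.83 > 3.0585, all λₙ > 0.
The n=1 mode decays slowest → dominates as t → ∞.
Asymptotic: T ~ c₁ sin(πx/0.92) e^{-λ₁t} with decay rate λ₁ ≈ 2.772.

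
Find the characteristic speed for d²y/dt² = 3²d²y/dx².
Speed = 3. Information travels along characteristics x = x₀ ± 3t.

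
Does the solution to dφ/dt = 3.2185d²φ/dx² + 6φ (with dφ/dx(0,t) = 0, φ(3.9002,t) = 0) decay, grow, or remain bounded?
φ grows unboundedly. Reaction dominates diffusion (r=6 > κπ²/(4L²)≈0.52); solution grows exponentially.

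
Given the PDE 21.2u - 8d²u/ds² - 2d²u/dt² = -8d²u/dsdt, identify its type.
Rewriting in standard form: -8d²u/ds² + 8d²u/dsdt - 2d²u/dt² + 21.2u = 0. The second-order coefficients are A = -8, B = 8, C = -2. Since B² - 4AC = 0 = 0, this is a parabolic PDE.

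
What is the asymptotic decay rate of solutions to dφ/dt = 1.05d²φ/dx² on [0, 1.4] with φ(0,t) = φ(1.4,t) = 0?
Eigenvalues: λₙ = 1.05n²π²/1.4².
First three modes:
  n=1: λ₁ = 1.05π²/1.4² ≈ 5.287
  n=2: λ₂ = 4.2π²/1.4² ≈ 21.149 (4× faster decay)
  n=3: λ₃ = 9.45π²/1.4² ≈ 47.586 (9× faster decay)
As t → ∞, higher modes decay exponentially faster. The n=1 mode dominates: φ ~ c₁ sin(πx/1.4) e^{-λ₁t}.
Decay rate: λ₁ = 1.05π²/1.4² ≈ 5.287.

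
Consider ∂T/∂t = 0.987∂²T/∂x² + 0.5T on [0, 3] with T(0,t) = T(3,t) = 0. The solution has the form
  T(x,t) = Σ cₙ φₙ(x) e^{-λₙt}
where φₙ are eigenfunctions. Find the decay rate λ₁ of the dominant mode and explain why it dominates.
Eigenvalues: λₙ = 0.987n²π²/3² - 0.5.
First three modes:
  n=1: λ₁ = 0.987π²/3² - 0.5 ≈ 0.582
  n=2: λ₂ = 3.948π²/3² - 0.5 ≈ 3.829
  n=3: λ₃ = 8.883π²/3² - 0.5 ≈ 9.241
Since 0.987π²/3² ≈ 1.082 > 0.5, all λₙ > 0.
The n=1 mode decays slowest → dominates as t → ∞.
Asymptotic: T ~ c₁ sin(πx/3) e^{-λ₁t} with decay rate λ₁ ≈ 0.582.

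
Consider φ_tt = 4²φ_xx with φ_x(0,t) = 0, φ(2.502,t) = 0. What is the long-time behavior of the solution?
As t → ∞, φ oscillates (no decay). Energy is conserved; the solution oscillates indefinitely as standing waves.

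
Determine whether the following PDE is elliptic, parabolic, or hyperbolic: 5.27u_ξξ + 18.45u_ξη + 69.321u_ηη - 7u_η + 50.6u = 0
Coefficients: A = 5.27, B = 18.45, C = 69.321. B² - 4AC = -1120.88418, which is negative, so the equation is elliptic.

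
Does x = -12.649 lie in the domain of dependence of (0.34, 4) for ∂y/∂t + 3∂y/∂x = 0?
No. Only data at x = -11.66 affects (0.34, 4). Advection has one-way propagation along characteristics.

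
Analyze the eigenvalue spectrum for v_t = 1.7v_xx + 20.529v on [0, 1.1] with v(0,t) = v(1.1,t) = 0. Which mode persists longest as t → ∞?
Eigenvalues: λₙ = 1.7n²π²/1.1² - 20.529.
First three modes:
  n=1: λ₁ = 1.7π²/1.1² - 20.529 ≈ -6.663
  n=2: λ₂ = 6.8π²/1.1² - 20.529 ≈ 34.937
  n=3: λ₃ = 15.3π²/1.1² - 20.529 ≈ 104.268
Since 1.7π²/1.1² ≈ 13.866 < 20.529, λ₁ < 0.
The n=1 mode grows fastest (−λₙ is largest for n=1) → dominates.
Asymptotic: v ~ c₁ sin(πx/1.1) e^{6.663t} (exponential growth at rate −λ₁ ≈ 6.663).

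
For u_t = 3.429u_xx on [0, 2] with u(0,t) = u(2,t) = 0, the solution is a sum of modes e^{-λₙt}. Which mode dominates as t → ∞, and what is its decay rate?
Eigenvalues: λₙ = 3.429n²π²/2².
First three modes:
  n=1: λ₁ = 3.429π²/2² ≈ 8.461
  n=2: λ₂ = 13.716π²/2² ≈ 33.843 (4× faster decay)
  n=3: λ₃ = 30.861π²/2² ≈ 76.146 (9× faster decay)
As t → ∞, higher modes decay exponentially faster. The n=1 mode dominates: u ~ c₁ sin(πx/2) e^{-λ₁t}.
Decay rate: λ₁ = 3.429π²/2² ≈ 8.461.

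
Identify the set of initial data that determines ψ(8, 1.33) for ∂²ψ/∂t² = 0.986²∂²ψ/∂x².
Domain of dependence: [6.68862, 9.31138]. Signals travel at speed 0.986, so data within |x - 8| ≤ 0.986·1.33 = 1.31138 can reach the point.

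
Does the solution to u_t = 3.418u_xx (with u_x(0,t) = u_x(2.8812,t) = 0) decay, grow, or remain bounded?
u → constant (steady state). Heat is conserved (no flux at boundaries); solution approaches the spatial average.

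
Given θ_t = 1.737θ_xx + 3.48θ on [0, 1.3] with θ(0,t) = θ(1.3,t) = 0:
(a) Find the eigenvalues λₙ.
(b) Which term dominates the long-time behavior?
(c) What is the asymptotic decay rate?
Eigenvalues: λₙ = 1.737n²π²/1.3² - 3.48.
First three modes:
  n=1: λ₁ = 1.737π²/1.3² - 3.48 ≈ 6.664
  n=2: λ₂ = 6.948π²/1.3² - 3.48 ≈ 37.096
  n=3: λ₃ = 15.633π²/1.3² - 3.48 ≈ 87.817
Since 1.737π²/1.3² ≈ 10.144 > 3.48, all λₙ > 0.
The n=1 mode decays slowest → dominates as t → ∞.
Asymptotic: θ ~ c₁ sin(πx/1.3) e^{-λ₁t} with decay rate λ₁ ≈ 6.664.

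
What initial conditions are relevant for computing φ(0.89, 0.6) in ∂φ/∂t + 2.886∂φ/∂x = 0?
A single point: x = -0.8416. The characteristic through (0.89, 0.6) is x - 2.886t = const, so x = 0.89 - 2.886·0.6 = -0.8416.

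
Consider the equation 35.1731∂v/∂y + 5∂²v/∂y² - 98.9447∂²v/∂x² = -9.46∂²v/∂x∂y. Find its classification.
Rewriting in standard form: -98.9447∂²v/∂x² + 9.46∂²v/∂x∂y + 5∂²v/∂y² + 35.1731∂v/∂y = 0. Hyperbolic. (A = -98.9447, B = 9.46, C = 5 gives B² - 4AC = 2068.3856.)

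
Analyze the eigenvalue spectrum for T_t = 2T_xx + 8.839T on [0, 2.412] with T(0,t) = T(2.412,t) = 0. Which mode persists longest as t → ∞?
Eigenvalues: λₙ = 2n²π²/2.412² - 8.839.
First three modes:
  n=1: λ₁ = 2π²/2.412² - 8.839 ≈ -5.446
  n=2: λ₂ = 8π²/2.412² - 8.839 ≈ 4.733
  n=3: λ₃ = 18π²/2.412² - 8.839 ≈ 21.697
Since 2π²/2.412² ≈ 3.393 < 8.839, λ₁ < 0.
The n=1 mode grows fastest (−λₙ is largest for n=1) → dominates.
Asymptotic: T ~ c₁ sin(πx/2.412) e^{5.446t} (exponential growth at rate −λ₁ ≈ 5.446).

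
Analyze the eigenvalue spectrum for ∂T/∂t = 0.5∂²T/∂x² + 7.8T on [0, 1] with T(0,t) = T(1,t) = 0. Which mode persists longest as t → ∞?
Eigenvalues: λₙ = 0.5n²π²/1² - 7.8.
First three modes:
  n=1: λ₁ = 0.5π² - 7.8 ≈ -2.865
  n=2: λ₂ = 2π² - 7.8 ≈ 11.939
  n=3: λ₃ = 4.5π² - 7.8 ≈ 36.613
Since 0.5π² ≈ 4.935 < 7.8, λ₁ < 0.
The n=1 mode grows fastest (−λₙ is largest for n=1) → dominates.
Asymptotic: T ~ c₁ sin(πx/1) e^{2.865t} (exponential growth at rate −λ₁ ≈ 2.865).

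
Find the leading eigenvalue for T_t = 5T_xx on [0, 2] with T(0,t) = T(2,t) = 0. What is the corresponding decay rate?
Eigenvalues: λₙ = 5n²π²/2².
First three modes:
  n=1: λ₁ = 5π²/2² ≈ 12.337
  n=2: λ₂ = 20π²/2² ≈ 49.348 (4× faster decay)
  n=3: λ₃ = 45π²/2² ≈ 111.033 (9× faster decay)
As t → ∞, higher modes decay exponentially faster. The n=1 mode dominates: T ~ c₁ sin(πx/2) e^{-λ₁t}.
Decay rate: λ₁ = 5π²/2² ≈ 12.337.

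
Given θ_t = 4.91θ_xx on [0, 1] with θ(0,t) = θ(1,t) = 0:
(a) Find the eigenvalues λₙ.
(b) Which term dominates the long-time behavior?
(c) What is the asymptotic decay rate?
Eigenvalues: λₙ = 4.91n²π².
First three modes:
  n=1: λ₁ = 4.91π² ≈ 48.46
  n=2: λ₂ = 19.64π² ≈ 193.839 (4× faster decay)
  n=3: λ₃ = 44.19π² ≈ 436.138 (9× faster decay)
As t → ∞, higher modes decay exponentially faster. The n=1 mode dominates: θ ~ c₁ sin(πx) e^{-λ₁t}.
Decay rate: λ₁ = 4.91π² ≈ 48.46.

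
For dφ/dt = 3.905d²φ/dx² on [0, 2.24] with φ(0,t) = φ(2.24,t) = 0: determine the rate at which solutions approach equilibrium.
Eigenvalues: λₙ = 3.905n²π²/2.24².
First three modes:
  n=1: λ₁ = 3.905π²/2.24² ≈ 7.681
  n=2: λ₂ = 15.62π²/2.24² ≈ 30.724 (4× faster decay)
  n=3: λ₃ = 35.145π²/2.24² ≈ 69.13 (9× faster decay)
As t → ∞, higher modes decay exponentially faster. The n=1 mode dominates: φ ~ c₁ sin(πx/2.24) e^{-λ₁t}.
Decay rate: λ₁ = 3.905π²/2.24² ≈ 7.681.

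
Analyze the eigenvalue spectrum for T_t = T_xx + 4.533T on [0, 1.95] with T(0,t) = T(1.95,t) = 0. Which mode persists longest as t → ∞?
Eigenvalues: λₙ = n²π²/1.95² - 4.533.
First three modes:
  n=1: λ₁ = π²/1.95² - 4.533 ≈ -1.937
  n=2: λ₂ = 4π²/1.95² - 4.533 ≈ 5.849
  n=3: λ₃ = 9π²/1.95² - 4.533 ≈ 18.827
Since π²/1.95² ≈ 2.596 < 4.533, λ₁ < 0.
The n=1 mode grows fastest (−λₙ is largest for n=1) → dominates.
Asymptotic: T ~ c₁ sin(πx/1.95) e^{1.937t} (exponential growth at rate −λ₁ ≈ 1.937).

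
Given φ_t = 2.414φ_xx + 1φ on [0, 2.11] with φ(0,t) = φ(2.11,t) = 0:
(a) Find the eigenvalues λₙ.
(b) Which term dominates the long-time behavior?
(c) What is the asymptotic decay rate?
Eigenvalues: λₙ = 2.414n²π²/2.11² - 1.
First three modes:
  n=1: λ₁ = 2.414π²/2.11² - 1 ≈ 4.351
  n=2: λ₂ = 9.656π²/2.11² - 1 ≈ 20.406
  n=3: λ₃ = 21.726π²/2.11² - 1 ≈ 47.163
Since 2.414π²/2.11² ≈ 5.351 > 1, all λₙ > 0.
The n=1 mode decays slowest → dominates as t → ∞.
Asymptotic: φ ~ c₁ sin(πx/2.11) e^{-λ₁t} with decay rate λ₁ ≈ 4.351.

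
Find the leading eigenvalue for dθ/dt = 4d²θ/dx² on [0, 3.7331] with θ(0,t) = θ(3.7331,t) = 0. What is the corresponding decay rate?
Eigenvalues: λₙ = 4n²π²/3.7331².
First three modes:
  n=1: λ₁ = 4π²/3.7331² ≈ 2.833
  n=2: λ₂ = 16π²/3.7331² ≈ 11.331 (4× faster decay)
  n=3: λ₃ = 36π²/3.7331² ≈ 25.495 (9× faster decay)
As t → ∞, higher modes decay exponentially faster. The n=1 mode dominates: θ ~ c₁ sin(πx/3.7331) e^{-λ₁t}.
Decay rate: λ₁ = 4π²/3.7331² ≈ 2.833.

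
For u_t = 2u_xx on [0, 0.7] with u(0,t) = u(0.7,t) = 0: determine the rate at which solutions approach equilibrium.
Eigenvalues: λₙ = 2n²π²/0.7².
First three modes:
  n=1: λ₁ = 2π²/0.7² ≈ 40.284
  n=2: λ₂ = 8π²/0.7² ≈ 161.136 (4× faster decay)
  n=3: λ₃ = 18π²/0.7² ≈ 362.557 (9× faster decay)
As t → ∞, higher modes decay exponentially faster. The n=1 mode dominates: u ~ c₁ sin(πx/0.7) e^{-λ₁t}.
Decay rate: λ₁ = 2π²/0.7² ≈ 40.284.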